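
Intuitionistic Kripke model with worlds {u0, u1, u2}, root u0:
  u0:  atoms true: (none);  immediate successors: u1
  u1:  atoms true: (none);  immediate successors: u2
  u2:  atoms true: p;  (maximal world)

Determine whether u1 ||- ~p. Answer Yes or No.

No

u1 ||-/- ~p since u2 is accessible from u1 and u2 ||- p.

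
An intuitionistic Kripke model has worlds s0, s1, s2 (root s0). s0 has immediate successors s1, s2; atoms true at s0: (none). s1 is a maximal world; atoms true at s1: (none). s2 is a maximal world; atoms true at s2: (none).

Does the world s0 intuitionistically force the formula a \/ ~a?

Yes

s0 ||- a \/ ~a via the disjunct ~a.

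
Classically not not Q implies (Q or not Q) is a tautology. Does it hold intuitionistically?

No

This is a variant of double-negation elimination (deriving excluded middle from double negation), which is not intuitionistically valid.
A Kripke countermodel: worlds a, b; order generated by a <= b; atoms true at each world — a:{}; b:{Q}.
a does not force not not Q implies (Q or not Q): already at a itself, a forces not not Q but a does not force Q or not Q.
a does not force Q or not Q: neither disjunct is forced at a.
a lacks atom Q, so a does not force Q.
So the root a does not force the formula.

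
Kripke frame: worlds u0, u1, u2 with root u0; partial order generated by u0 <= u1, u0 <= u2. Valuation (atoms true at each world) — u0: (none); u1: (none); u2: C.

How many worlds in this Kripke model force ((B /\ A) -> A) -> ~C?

1

u0: does not force it — u0 ||-/- ((B /\ A) -> A) -> ~C: already at u0 itself, u0 ||- (B /\ A) -> A but u0 ||-/- ~C.
u1: forces it.
u2: does not force it.
Worlds forcing the formula: {u1}.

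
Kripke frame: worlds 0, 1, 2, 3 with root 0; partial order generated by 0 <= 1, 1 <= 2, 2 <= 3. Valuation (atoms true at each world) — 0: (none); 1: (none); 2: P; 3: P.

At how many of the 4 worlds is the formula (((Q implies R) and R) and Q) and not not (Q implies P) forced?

0: does not force it — 0 does not force (((Q implies R) and R) and Q) and not not (Q implies P) since 0 fails ((Q implies R) and R) and Q.
1: does not force it.
2: does not force it.
3: does not force it.
Worlds forcing the formula: { }.

0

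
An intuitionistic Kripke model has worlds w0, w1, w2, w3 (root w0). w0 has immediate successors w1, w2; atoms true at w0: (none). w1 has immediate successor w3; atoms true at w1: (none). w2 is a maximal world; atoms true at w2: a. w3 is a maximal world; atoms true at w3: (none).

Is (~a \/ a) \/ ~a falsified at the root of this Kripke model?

Yes

w0 ||-/- (~a \/ a) \/ ~a: neither disjunct is forced at w0.
w0 ||-/- ~a \/ a: neither disjunct is forced at w0.
w0 ||-/- ~a since w2 is accessible from w0 and w2 ||- a.
So the root w0 does not force (~a \/ a) \/ ~a; the model is a countermodel.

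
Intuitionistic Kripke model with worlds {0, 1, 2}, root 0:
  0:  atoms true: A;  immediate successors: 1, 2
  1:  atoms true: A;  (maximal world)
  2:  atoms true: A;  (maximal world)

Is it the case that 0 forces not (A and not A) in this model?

Yes

0 forces not (A and not A): no world accessible from 0 forces A and not A.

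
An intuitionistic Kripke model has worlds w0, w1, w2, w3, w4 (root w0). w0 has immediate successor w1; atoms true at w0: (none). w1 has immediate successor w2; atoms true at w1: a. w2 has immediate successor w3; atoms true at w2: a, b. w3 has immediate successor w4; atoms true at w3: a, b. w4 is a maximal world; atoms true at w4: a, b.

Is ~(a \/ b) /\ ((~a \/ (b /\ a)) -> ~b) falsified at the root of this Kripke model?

w0 ||-/- ~(a \/ b) /\ ((~a \/ (b /\ a)) -> ~b) since w0 fails ~(a \/ b).
So the root w0 does not force ~(a \/ b) /\ ((~a \/ (b /\ a)) -> ~b); the model is a countermodel.

Yes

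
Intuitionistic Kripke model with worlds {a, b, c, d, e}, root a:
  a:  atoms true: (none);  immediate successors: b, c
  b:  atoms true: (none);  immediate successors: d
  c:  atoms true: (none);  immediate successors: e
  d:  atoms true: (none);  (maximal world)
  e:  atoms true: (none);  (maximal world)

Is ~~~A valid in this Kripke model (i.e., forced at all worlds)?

Yes

a ||- ~~~A: no world accessible from a forces ~~A.
Since the root a forces ~~~A and forcing is persistent (monotone upward), every world forces it.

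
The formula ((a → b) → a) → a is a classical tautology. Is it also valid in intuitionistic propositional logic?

No

This is Peirce's law, which is not intuitionistically valid.
A Kripke countermodel: worlds u, v; order generated by u ≤ v; atoms true at each world — u:{}; v:{a}.
u ⊮ ((a → b) → a) → a: already at u itself, u ⊩ (a → b) → a but u ⊮ a.
u lacks atom a, so u ⊮ a.
So the root u does not force the formula.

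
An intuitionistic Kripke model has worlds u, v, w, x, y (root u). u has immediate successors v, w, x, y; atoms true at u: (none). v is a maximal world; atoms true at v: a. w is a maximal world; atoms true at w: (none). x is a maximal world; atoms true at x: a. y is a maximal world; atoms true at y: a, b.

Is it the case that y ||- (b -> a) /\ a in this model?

y ||- (b -> a) /\ a since y forces both conjuncts.

Yes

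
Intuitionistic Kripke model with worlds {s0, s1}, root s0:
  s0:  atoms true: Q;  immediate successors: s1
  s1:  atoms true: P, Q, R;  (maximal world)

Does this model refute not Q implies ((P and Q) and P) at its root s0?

s0 forces not Q implies ((P and Q) and P) vacuously: no world accessible from s0 forces the antecedent not Q.
So the root s0 forces not Q implies ((P and Q) and P); the model is not a countermodel.

No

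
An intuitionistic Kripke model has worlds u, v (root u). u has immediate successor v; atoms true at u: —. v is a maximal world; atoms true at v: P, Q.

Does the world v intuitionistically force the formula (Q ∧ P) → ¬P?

No

v ⊮ (Q ∧ P) → ¬P: already at v itself, v ⊩ Q ∧ P but v ⊮ ¬P.
v ⊮ ¬P since v is accessible from v and v ⊩ P.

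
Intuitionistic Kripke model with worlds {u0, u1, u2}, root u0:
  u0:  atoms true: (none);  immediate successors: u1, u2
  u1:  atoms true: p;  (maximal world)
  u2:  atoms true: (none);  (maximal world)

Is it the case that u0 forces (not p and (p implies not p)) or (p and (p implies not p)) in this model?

No

u0 does not force (not p and (p implies not p)) or (p and (p implies not p)): neither disjunct is forced at u0.
u0 does not force not p and (p implies not p) since u0 fails not p.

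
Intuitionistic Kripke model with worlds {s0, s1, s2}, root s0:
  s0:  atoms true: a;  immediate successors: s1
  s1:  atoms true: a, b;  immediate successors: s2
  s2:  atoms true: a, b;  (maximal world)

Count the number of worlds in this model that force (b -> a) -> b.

2

s0: does not force it — s0 ||-/- (b -> a) -> b: already at s0 itself, s0 ||- b -> a but s0 ||-/- b.
s1: forces it.
s2: forces it.
Worlds forcing the formula: {s1, s2}.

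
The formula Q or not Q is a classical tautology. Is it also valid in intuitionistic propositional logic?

No

This is the law of excluded middle, which is not intuitionistically valid.
A Kripke countermodel: worlds 0, 1; order generated by 0 <= 1; atoms true at each world — 0:{}; 1:{Q}.
0 does not force Q or not Q: neither disjunct is forced at 0.
0 lacks atom Q, so 0 does not force Q.
So the root 0 does not force the formula.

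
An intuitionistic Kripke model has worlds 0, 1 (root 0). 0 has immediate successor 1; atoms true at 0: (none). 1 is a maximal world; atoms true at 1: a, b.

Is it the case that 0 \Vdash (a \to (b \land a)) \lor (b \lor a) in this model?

Yes

0 \Vdash (a \to (b \land a)) \lor (b \lor a) via the disjunct a \to (b \land a).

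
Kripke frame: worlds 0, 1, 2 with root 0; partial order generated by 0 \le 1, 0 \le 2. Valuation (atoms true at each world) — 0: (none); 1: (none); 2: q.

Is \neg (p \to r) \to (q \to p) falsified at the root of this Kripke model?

0 \Vdash \neg (p \to r) \to (q \to p) vacuously: no world accessible from 0 forces the antecedent \neg (p \to r).
So the root 0 forces \neg (p \to r) \to (q \to p); the model is not a countermodel.

No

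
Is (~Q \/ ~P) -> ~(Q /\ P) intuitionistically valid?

This is a constructively valid De Morgan direction (disjunction of negations to negated conjunction), which is intuitionistically derivable.
If ~Q holds at a world then no accessible world forces Q, hence none forces Q /\ P; likewise for ~P.

Yes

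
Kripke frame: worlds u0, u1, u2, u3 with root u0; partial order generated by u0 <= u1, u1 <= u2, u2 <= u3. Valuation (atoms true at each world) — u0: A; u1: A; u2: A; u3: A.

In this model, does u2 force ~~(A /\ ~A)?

u2 ||-/- ~~(A /\ ~A) since u2 is accessible from u2 and u2 ||- ~(A /\ ~A).
u2 ||- ~(A /\ ~A): no world accessible from u2 forces A /\ ~A.

No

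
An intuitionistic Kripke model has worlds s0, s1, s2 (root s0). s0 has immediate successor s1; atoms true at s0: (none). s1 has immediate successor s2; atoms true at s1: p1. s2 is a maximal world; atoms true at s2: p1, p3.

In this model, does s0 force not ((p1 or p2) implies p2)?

Yes

s0 forces not ((p1 or p2) implies p2): no world accessible from s0 forces (p1 or p2) implies p2.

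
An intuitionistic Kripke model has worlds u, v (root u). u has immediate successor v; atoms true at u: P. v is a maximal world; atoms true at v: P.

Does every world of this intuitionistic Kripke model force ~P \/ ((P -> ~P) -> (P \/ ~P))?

u ||- ~P \/ ((P -> ~P) -> (P \/ ~P)) via the disjunct (P -> ~P) -> (P \/ ~P).
Since the root u forces ~P \/ ((P -> ~P) -> (P \/ ~P)) and forcing is persistent (monotone upward), every world forces it.

Yes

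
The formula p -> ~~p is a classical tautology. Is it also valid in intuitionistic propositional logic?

Yes

This is double-negation introduction, which is intuitionistically derivable.
If a world forces p then every accessible world forces p (persistence), so none forces ~p; hence ~~p.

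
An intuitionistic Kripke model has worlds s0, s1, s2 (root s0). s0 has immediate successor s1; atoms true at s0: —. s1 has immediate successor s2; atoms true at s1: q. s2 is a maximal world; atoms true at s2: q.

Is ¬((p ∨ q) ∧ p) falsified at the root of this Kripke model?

No

s0 ⊩ ¬((p ∨ q) ∧ p): no world accessible from s0 forces (p ∨ q) ∧ p.
So the root s0 forces ¬((p ∨ q) ∧ p); the model is not a countermodel.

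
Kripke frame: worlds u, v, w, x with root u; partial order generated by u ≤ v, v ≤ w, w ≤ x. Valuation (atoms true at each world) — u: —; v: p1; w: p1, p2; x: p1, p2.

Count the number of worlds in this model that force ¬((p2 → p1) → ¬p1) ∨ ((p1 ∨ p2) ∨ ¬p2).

u: forces it.
v: forces it.
w: forces it.
x: forces it.
Worlds forcing the formula: {u, v, w, x}.

4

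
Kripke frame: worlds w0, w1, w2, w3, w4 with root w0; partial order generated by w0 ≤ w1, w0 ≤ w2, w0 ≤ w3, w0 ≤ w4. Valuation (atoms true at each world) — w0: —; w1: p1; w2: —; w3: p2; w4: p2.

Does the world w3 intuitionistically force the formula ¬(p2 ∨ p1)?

No

w3 ⊮ ¬(p2 ∨ p1) since w3 is accessible from w3 and w3 ⊩ p2 ∨ p1.
w3 ⊩ p2 ∨ p1 via the disjunct p2.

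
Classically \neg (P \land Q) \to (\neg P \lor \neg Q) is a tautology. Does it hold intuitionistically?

No

This is the constructively invalid direction of De Morgan's law for conjunction, which is not intuitionistically valid.
A Kripke countermodel: worlds w0, w1, w2; order generated by w0 \le w1, w0 \le w2; atoms true at each world — w0:{}; w1:{P}; w2:{Q}.
w0 \nVdash \neg (P \land Q) \to (\neg P \lor \neg Q): already at w0 itself, w0 \Vdash \neg (P \land Q) but w0 \nVdash \neg P \lor \neg Q.
w0 \nVdash \neg P \lor \neg Q: neither disjunct is forced at w0.
w0 \nVdash \neg P since w1 is accessible from w0 and w1 \Vdash P.
So the root w0 does not force the formula.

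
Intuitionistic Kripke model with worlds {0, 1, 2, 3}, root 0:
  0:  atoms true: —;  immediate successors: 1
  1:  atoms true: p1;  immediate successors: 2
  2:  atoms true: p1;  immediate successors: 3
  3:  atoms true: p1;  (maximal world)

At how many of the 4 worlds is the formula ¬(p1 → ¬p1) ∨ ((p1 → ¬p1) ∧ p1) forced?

0: forces it.
1: forces it.
2: forces it.
3: forces it.
Worlds forcing the formula: {0, 1, 2, 3}.

4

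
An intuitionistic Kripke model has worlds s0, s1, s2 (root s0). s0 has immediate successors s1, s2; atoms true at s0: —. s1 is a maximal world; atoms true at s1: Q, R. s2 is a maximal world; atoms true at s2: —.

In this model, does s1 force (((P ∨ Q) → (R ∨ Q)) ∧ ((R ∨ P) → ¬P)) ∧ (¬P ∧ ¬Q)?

s1 ⊮ (((P ∨ Q) → (R ∨ Q)) ∧ ((R ∨ P) → ¬P)) ∧ (¬P ∧ ¬Q) since s1 fails ¬P ∧ ¬Q.

No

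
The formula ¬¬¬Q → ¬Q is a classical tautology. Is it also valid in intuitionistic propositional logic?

Yes

This is triple-negation reduction, which is intuitionistically derivable.
Assume ¬¬¬Q and suppose Q. Then ¬¬Q (double-negation introduction), contradicting ¬¬¬Q. So ¬Q.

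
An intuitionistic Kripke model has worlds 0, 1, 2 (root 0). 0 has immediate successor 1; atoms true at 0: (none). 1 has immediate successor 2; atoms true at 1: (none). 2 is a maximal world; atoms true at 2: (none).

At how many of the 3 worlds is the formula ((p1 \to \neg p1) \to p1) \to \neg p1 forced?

0: forces it.
1: forces it.
2: forces it.
Worlds forcing the formula: {0, 1, 2}.

3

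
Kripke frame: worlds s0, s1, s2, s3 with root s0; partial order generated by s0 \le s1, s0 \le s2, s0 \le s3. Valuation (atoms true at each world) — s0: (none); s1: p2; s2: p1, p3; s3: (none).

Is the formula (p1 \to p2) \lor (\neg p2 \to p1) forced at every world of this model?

Not every world: s0 \nVdash (p1 \to p2) \lor (\neg p2 \to p1).
s0 \nVdash (p1 \to p2) \lor (\neg p2 \to p1): neither disjunct is forced at s0.
s0 \nVdash p1 \to p2: at the accessible world s2, s2 \Vdash p1 but s2 \nVdash p2.
s2 lacks atom p2, so s2 \nVdash p2.

No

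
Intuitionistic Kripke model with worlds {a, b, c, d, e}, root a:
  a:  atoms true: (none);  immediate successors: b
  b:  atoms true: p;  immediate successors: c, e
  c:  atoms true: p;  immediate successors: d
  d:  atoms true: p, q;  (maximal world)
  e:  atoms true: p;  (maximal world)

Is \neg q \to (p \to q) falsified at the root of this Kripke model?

Yes

a \nVdash \neg q \to (p \to q): at the accessible world e, e \Vdash \neg q but e \nVdash p \to q.
e \nVdash p \to q: already at e itself, e \Vdash p but e \nVdash q.
e lacks atom q, so e \nVdash q.
So the root a does not force \neg q \to (p \to q); the model is a countermodel.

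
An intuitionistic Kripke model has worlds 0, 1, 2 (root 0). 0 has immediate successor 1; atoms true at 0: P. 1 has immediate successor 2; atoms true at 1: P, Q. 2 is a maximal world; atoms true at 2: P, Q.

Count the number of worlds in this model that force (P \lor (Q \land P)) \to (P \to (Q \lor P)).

0: forces it.
1: forces it.
2: forces it.
Worlds forcing the formula: {0, 1, 2}.

3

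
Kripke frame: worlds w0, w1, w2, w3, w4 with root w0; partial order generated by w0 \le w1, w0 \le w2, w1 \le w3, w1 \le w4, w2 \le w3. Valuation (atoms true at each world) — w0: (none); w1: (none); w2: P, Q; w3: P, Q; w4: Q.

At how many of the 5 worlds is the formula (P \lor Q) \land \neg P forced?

1

w0: does not force it — w0 \nVdash (P \lor Q) \land \neg P since w0 fails P \lor Q.
w1: does not force it.
w2: does not force it.
w3: does not force it.
w4: forces it.
Worlds forcing the formula: {w4}.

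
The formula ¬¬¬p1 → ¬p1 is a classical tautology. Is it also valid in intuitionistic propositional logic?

This is triple-negation reduction, which is intuitionistically derivable.
Assume ¬¬¬p1 and suppose p1. Then ¬¬p1 (double-negation introduction), contradicting ¬¬¬p1. So ¬p1.

Yes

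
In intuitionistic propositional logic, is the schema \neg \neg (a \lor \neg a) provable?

Yes

This is the double negation of excluded middle, which is intuitionistically derivable.
Assuming \neg (a \lor \neg a): from a we'd get a \lor \neg a, so \neg a; but then a \lor \neg a again — contradiction. Hence \neg \neg (a \lor \neg a).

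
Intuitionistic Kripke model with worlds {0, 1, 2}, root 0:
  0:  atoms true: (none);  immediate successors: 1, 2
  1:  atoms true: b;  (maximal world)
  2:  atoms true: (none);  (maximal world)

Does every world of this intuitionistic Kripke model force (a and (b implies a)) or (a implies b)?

0 forces (a and (b implies a)) or (a implies b) via the disjunct a implies b.
Since the root 0 forces (a and (b implies a)) or (a implies b) and forcing is persistent (monotone upward), every world forces it.

Yes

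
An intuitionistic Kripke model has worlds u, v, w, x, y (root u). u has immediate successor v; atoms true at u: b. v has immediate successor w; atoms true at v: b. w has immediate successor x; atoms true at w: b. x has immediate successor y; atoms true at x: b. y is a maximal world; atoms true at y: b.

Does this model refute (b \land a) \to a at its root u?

u \Vdash (b \land a) \to a vacuously: no world accessible from u forces the antecedent b \land a.
So the root u forces (b \land a) \to a; the model is not a countermodel.

No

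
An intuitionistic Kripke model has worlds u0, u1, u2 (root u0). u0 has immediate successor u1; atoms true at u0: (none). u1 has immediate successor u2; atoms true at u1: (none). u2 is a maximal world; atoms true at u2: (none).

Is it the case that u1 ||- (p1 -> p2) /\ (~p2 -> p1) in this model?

u1 ||-/- (p1 -> p2) /\ (~p2 -> p1) since u1 fails ~p2 -> p1.

No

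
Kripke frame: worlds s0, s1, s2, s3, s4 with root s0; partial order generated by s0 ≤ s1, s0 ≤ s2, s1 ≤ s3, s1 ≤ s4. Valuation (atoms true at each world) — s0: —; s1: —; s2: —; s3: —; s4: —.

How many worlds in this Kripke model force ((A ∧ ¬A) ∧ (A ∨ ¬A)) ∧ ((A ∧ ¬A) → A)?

s0: does not force it — s0 ⊮ ((A ∧ ¬A) ∧ (A ∨ ¬A)) ∧ ((A ∧ ¬A) → A) since s0 fails (A ∧ ¬A) ∧ (A ∨ ¬A).
s1: does not force it — s1 ⊮ ((A ∧ ¬A) ∧ (A ∨ ¬A)) ∧ ((A ∧ ¬A) → A) since s1 fails (A ∧ ¬A) ∧ (A ∨ ¬A).
s2: does not force it.
s3: does not force it.
s4: does not force it.
Worlds forcing the formula: { }.

0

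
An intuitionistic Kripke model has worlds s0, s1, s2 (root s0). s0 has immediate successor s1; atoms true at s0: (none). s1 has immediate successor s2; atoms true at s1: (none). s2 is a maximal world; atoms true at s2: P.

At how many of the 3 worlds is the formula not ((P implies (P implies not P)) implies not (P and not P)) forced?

0

s0: does not force it — s0 does not force not ((P implies (P implies not P)) implies not (P and not P)) since s0 is accessible from s0 and s0 forces (P implies (P implies not P)) implies not (P and not P).
s1: does not force it.
s2: does not force it.
Worlds forcing the formula: { }.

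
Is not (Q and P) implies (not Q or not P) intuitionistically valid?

This is the constructively invalid direction of De Morgan's law for conjunction, which is not intuitionistically valid.
A Kripke countermodel: worlds a, b, c; order generated by a <= b, a <= c; atoms true at each world — a:{}; b:{Q}; c:{P}.
a does not force not (Q and P) implies (not Q or not P): already at a itself, a forces not (Q and P) but a does not force not Q or not P.
a does not force not Q or not P: neither disjunct is forced at a.
a does not force not Q since b is accessible from a and b forces Q.
So the root a does not force the formula.

No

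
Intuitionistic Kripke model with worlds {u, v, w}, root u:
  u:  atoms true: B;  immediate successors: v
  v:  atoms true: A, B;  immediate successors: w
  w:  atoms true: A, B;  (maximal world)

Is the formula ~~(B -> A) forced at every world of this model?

u ||- ~~(B -> A): no world accessible from u forces ~(B -> A).
Since the root u forces ~~(B -> A) and forcing is persistent (monotone upward), every world forces it.

Yes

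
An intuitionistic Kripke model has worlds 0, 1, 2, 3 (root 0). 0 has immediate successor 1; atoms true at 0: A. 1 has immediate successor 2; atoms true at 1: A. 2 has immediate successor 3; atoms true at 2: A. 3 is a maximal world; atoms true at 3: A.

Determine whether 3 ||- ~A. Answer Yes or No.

No

3 ||-/- ~A since 3 is accessible from 3 and 3 ||- A.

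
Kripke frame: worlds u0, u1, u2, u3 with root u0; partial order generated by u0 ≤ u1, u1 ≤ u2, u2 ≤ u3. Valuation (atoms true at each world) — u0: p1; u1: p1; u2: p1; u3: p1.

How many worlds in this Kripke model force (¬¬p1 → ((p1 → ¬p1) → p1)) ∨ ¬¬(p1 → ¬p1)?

4

u0: forces it.
u1: forces it.
u2: forces it.
u3: forces it.
Worlds forcing the formula: {u0, u1, u2, u3}.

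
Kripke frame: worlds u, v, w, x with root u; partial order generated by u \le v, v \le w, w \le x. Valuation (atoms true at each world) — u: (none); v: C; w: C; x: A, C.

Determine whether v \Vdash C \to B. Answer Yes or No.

v \nVdash C \to B: already at v itself, v \Vdash C but v \nVdash B.
v lacks atom B, so v \nVdash B.

No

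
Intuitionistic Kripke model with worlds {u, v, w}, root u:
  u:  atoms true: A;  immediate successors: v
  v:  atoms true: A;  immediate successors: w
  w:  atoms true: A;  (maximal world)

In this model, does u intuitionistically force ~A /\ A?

u ||-/- ~A /\ A since u fails ~A.

No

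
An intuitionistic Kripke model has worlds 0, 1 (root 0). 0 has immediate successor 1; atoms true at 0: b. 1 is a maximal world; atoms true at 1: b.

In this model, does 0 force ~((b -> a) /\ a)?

Yes

0 ||- ~((b -> a) /\ a): no world accessible from 0 forces (b -> a) /\ a.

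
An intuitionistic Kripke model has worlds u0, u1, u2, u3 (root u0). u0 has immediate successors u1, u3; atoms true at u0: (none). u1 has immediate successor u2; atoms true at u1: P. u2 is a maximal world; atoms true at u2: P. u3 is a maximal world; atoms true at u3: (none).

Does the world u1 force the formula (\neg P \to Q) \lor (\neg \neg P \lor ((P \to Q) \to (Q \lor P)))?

u1 \Vdash (\neg P \to Q) \lor (\neg \neg P \lor ((P \to Q) \to (Q \lor P))) via the disjunct \neg P \to Q.

Yes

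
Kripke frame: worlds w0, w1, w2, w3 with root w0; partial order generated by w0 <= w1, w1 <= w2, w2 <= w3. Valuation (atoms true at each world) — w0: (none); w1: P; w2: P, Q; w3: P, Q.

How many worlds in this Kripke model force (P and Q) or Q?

2

w0: does not force it — w0 does not force (P and Q) or Q: neither disjunct is forced at w0.
w1: does not force it — w1 does not force (P and Q) or Q: neither disjunct is forced at w1.
w2: forces it.
w3: forces it.
Worlds forcing the formula: {w2, w3}.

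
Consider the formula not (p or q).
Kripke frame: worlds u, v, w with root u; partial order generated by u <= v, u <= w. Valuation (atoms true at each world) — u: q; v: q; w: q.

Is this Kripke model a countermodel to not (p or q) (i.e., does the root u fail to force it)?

Yes

u does not force not (p or q) since u is accessible from u and u forces p or q.
u forces p or q via the disjunct q.
So the root u does not force not (p or q); the model is a countermodel.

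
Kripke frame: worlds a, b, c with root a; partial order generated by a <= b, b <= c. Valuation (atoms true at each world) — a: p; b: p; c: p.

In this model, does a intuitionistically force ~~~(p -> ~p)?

Yes

a ||- ~~~(p -> ~p): no world accessible from a forces ~~(p -> ~p).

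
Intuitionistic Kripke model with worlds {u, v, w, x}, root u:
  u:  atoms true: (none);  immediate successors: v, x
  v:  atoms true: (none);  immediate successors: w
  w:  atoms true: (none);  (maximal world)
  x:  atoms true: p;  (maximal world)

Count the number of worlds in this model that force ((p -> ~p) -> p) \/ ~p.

u: does not force it — u ||-/- ((p -> ~p) -> p) \/ ~p: neither disjunct is forced at u.
v: forces it.
w: forces it.
x: forces it.
Worlds forcing the formula: {v, w, x}.

3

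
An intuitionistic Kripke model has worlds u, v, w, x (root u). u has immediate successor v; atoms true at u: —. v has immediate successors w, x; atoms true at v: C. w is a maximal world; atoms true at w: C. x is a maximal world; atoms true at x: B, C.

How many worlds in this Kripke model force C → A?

0

u: does not force it — u ⊮ C → A: at the accessible world v, v ⊩ C but v ⊮ A.
v: does not force it.
w: does not force it.
x: does not force it.
Worlds forcing the formula: { }.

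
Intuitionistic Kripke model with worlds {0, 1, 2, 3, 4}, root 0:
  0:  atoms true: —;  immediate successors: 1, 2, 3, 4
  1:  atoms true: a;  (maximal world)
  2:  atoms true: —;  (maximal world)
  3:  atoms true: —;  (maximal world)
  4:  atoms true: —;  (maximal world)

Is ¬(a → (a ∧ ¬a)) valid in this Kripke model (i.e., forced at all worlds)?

No

Not every world: 0 ⊮ ¬(a → (a ∧ ¬a)).
0 ⊮ ¬(a → (a ∧ ¬a)) since 2 is accessible from 0 and 2 ⊩ a → (a ∧ ¬a).
2 ⊩ a → (a ∧ ¬a) vacuously: no world accessible from 2 forces the antecedent a.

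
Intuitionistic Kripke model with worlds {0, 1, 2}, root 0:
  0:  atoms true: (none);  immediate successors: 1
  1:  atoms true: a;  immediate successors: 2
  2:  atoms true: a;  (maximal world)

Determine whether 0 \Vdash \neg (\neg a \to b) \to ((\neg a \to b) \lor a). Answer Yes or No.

0 \Vdash \neg (\neg a \to b) \to ((\neg a \to b) \lor a) vacuously: no world accessible from 0 forces the antecedent \neg (\neg a \to b).

Yes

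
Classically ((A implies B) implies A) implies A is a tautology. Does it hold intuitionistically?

No

This is Peirce's law, which is not intuitionistically valid.
A Kripke countermodel: worlds u, v; order generated by u <= v; atoms true at each world — u:{}; v:{A}.
u does not force ((A implies B) implies A) implies A: already at u itself, u forces (A implies B) implies A but u does not force A.
u lacks atom A, so u does not force A.
So the root u does not force the formula.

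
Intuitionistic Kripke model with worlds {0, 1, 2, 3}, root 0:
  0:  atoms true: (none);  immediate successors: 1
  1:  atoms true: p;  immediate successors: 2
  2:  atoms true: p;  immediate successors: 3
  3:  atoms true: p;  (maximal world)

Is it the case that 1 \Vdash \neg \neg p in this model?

1 \Vdash \neg \neg p: no world accessible from 1 forces \neg p.

Yes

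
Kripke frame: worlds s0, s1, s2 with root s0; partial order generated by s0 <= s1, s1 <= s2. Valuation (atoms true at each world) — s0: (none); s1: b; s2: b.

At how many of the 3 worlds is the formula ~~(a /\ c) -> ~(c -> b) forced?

s0: forces it.
s1: forces it.
s2: forces it.
Worlds forcing the formula: {s0, s1, s2}.

3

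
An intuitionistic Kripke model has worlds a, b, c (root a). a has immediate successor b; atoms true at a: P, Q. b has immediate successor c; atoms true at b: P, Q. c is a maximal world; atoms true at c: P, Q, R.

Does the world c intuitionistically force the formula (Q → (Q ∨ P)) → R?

Yes

c ⊩ (Q → (Q ∨ P)) → R: every world accessible from c that forces Q → (Q ∨ P) (namely c) also forces R.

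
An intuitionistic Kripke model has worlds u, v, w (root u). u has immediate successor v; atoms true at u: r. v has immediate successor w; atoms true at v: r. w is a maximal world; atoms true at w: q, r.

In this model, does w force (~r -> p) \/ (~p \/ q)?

w ||- (~r -> p) \/ (~p \/ q) via the disjunct ~r -> p.

Yes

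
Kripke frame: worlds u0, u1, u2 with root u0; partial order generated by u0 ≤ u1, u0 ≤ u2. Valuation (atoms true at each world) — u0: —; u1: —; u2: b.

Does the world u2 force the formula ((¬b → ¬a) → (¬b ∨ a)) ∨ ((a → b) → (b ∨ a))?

u2 ⊩ ((¬b → ¬a) → (¬b ∨ a)) ∨ ((a → b) → (b ∨ a)) via the disjunct (a → b) → (b ∨ a).

Yes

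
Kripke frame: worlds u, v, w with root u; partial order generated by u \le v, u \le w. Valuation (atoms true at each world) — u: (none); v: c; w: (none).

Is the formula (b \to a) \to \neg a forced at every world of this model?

Yes

u \Vdash (b \to a) \to \neg a: every world accessible from u that forces b \to a (namely u, v, w) also forces \neg a.
Since the root u forces (b \to a) \to \neg a and forcing is persistent (monotone upward), every world forces it.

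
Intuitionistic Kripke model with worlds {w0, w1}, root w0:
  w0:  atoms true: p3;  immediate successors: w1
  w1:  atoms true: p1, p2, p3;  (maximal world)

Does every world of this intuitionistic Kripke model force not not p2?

Yes

w0 forces not not p2: no world accessible from w0 forces not p2.
Since the root w0 forces not not p2 and forcing is persistent (monotone upward), every world forces it.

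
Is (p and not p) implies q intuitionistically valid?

This is an instance of ex falso quodlibet, which is intuitionistically derivable.
No world can force both p and not p, so the antecedent p and not p is never forced and the implication holds vacuously at every world.

Yes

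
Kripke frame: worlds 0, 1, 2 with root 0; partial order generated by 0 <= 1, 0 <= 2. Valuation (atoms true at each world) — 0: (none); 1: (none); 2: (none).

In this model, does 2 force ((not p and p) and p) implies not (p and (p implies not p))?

Yes

2 forces ((not p and p) and p) implies not (p and (p implies not p)) vacuously: no world accessible from 2 forces the antecedent (not p and p) and p.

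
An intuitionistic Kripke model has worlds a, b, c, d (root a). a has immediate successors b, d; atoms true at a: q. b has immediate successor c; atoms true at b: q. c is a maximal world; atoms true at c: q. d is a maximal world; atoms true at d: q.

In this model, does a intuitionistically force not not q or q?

Yes

a forces not not q or q via the disjunct not not q.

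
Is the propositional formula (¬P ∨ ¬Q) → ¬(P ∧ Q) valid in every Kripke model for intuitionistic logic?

Yes

This is a constructively valid De Morgan direction (disjunction of negations to negated conjunction), which is intuitionistically derivable.
If ¬P holds at a world then no accessible world forces P, hence none forces P ∧ Q; likewise for ¬Q.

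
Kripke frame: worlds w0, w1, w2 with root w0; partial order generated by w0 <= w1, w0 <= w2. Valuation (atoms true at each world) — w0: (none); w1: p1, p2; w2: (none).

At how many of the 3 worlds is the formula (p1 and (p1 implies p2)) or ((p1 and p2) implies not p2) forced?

2

w0: does not force it — w0 does not force (p1 and (p1 implies p2)) or ((p1 and p2) implies not p2): neither disjunct is forced at w0.
w1: forces it.
w2: forces it.
Worlds forcing the formula: {w1, w2}.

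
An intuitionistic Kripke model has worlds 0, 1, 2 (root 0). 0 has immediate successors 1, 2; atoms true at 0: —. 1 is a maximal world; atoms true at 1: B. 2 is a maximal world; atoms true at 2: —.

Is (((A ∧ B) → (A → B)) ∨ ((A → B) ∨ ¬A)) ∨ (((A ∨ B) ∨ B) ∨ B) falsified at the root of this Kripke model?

0 ⊩ (((A ∧ B) → (A → B)) ∨ ((A → B) ∨ ¬A)) ∨ (((A ∨ B) ∨ B) ∨ B) via the disjunct ((A ∧ B) → (A → B)) ∨ ((A → B) ∨ ¬A).
So the root 0 forces (((A ∧ B) → (A → B)) ∨ ((A → B) ∨ ¬A)) ∨ (((A ∨ B) ∨ B) ∨ B); the model is not a countermodel.

No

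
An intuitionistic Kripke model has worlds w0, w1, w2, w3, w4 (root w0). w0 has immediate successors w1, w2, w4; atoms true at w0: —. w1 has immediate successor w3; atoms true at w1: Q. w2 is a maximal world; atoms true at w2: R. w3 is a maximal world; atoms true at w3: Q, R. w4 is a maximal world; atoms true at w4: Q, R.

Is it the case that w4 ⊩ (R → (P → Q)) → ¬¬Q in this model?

Yes

w4 ⊩ (R → (P → Q)) → ¬¬Q: every world accessible from w4 that forces R → (P → Q) (namely w4) also forces ¬¬Q.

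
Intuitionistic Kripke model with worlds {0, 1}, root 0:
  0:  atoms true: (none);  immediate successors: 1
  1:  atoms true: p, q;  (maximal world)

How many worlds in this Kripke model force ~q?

0: does not force it — 0 ||-/- ~q since 1 is accessible from 0 and 1 ||- q.
1: does not force it.
Worlds forcing the formula: { }.

0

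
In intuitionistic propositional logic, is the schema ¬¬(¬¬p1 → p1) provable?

Yes

This is the double negation of double-negation elimination, which is intuitionistically derivable.
By Glivenko's theorem the double negation of any classical propositional tautology is intuitionistically provable; ¬¬p1 → p1 is classically a tautology.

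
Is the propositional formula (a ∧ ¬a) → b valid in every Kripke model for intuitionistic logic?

This is an instance of ex falso quodlibet, which is intuitionistically derivable.
No world can force both a and ¬a, so the antecedent a ∧ ¬a is never forced and the implication holds vacuously at every world.

Yes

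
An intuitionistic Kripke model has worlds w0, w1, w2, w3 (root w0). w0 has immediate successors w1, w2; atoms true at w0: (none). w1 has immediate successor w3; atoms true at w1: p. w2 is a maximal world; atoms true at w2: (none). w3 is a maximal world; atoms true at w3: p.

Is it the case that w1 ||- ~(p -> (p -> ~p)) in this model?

Yes

w1 ||- ~(p -> (p -> ~p)): no world accessible from w1 forces p -> (p -> ~p).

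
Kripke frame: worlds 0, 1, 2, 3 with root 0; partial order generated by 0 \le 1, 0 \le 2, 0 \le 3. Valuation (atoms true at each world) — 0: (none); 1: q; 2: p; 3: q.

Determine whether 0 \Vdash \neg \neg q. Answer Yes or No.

0 \nVdash \neg \neg q since 2 is accessible from 0 and 2 \Vdash \neg q.
2 \Vdash \neg q: no world accessible from 2 forces q.

No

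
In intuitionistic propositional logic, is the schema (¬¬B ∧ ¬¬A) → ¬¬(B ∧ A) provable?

Yes

This is the distribution of double negation over conjunction, which is intuitionistically derivable.
Assume ¬¬B, ¬¬A, and ¬(B ∧ A). From B we'd get ¬A (since B ∧ A is refuted), contradicting ¬¬A; so ¬B, contradicting ¬¬B.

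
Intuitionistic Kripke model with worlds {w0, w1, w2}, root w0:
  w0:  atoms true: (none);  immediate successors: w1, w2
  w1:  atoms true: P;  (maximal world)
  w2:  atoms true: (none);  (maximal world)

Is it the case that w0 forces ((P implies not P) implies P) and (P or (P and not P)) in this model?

No

w0 does not force ((P implies not P) implies P) and (P or (P and not P)) since w0 fails (P implies not P) implies P.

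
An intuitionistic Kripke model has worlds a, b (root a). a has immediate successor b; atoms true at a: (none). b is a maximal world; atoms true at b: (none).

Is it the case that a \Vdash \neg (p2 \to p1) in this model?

a \nVdash \neg (p2 \to p1) since a is accessible from a and a \Vdash p2 \to p1.
a \Vdash p2 \to p1 vacuously: no world accessible from a forces the antecedent p2.

No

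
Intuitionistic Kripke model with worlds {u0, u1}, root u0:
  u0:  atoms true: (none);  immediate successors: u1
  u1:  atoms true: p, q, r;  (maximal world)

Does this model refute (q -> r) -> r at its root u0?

Yes

u0 ||-/- (q -> r) -> r: already at u0 itself, u0 ||- q -> r but u0 ||-/- r.
u0 lacks atom r, so u0 ||-/- r.
So the root u0 does not force (q -> r) -> r; the model is a countermodel.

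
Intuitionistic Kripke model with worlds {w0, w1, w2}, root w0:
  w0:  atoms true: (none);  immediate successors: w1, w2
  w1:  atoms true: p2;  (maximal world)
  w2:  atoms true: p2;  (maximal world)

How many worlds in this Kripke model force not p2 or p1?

0

w0: does not force it — w0 does not force not p2 or p1: neither disjunct is forced at w0.
w1: does not force it — w1 does not force not p2 or p1: neither disjunct is forced at w1.
w2: does not force it.
Worlds forcing the formula: { }.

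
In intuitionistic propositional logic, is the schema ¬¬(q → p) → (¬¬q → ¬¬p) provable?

Yes

This is the distribution of double negation over implication, which is intuitionistically derivable.
Assume ¬¬(q → p) and ¬¬q; suppose ¬p. Then q → p would give ¬q (by contraposition), contradicting ¬¬q; so ¬(q → p), contradicting ¬¬(q → p). Hence ¬¬p.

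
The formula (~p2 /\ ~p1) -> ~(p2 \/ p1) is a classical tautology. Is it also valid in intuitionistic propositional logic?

This is a constructively valid De Morgan direction (conjunction of negations to negated disjunction), which is intuitionistically derivable.
If both ~p2 and ~p1 hold at a world, no accessible world forces p2 or forces p1, so none forces p2 \/ p1.

Yes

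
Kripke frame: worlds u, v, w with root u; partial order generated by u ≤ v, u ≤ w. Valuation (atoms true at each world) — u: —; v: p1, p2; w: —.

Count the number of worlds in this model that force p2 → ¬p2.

1

u: does not force it — u ⊮ p2 → ¬p2: at the accessible world v, v ⊩ p2 but v ⊮ ¬p2.
v: does not force it.
w: forces it.
Worlds forcing the formula: {w}.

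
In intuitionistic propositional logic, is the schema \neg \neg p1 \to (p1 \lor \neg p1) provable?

No

This is a variant of double-negation elimination (deriving excluded middle from double negation), which is not intuitionistically valid.
A Kripke countermodel: worlds 0, 1; order generated by 0 \le 1; atoms true at each world — 0:{}; 1:{p1}.
0 \nVdash \neg \neg p1 \to (p1 \lor \neg p1): already at 0 itself, 0 \Vdash \neg \neg p1 but 0 \nVdash p1 \lor \neg p1.
0 \nVdash p1 \lor \neg p1: neither disjunct is forced at 0.
0 lacks atom p1, so 0 \nVdash p1.
So the root 0 does not force the formula.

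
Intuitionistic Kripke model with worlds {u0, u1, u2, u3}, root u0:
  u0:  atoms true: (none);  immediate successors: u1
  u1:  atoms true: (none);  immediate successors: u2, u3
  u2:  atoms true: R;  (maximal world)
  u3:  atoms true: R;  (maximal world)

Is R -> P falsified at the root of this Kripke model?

Yes

u0 ||-/- R -> P: at the accessible world u2, u2 ||- R but u2 ||-/- P.
u2 lacks atom P, so u2 ||-/- P.
So the root u0 does not force R -> P; the model is a countermodel.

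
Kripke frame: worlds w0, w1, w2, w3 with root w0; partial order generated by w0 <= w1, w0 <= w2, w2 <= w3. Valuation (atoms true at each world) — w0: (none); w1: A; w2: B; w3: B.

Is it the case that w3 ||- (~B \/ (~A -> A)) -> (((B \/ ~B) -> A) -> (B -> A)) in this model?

w3 ||- (~B \/ (~A -> A)) -> (((B \/ ~B) -> A) -> (B -> A)) vacuously: no world accessible from w3 forces the antecedent ~B \/ (~A -> A).

Yes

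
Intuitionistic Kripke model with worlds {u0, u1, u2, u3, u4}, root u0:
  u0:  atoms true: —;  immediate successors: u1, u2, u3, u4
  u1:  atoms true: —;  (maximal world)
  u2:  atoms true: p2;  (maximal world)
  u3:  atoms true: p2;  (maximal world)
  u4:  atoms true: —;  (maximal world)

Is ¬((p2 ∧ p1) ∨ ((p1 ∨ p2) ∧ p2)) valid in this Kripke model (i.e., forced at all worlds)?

Not every world: u0 ⊮ ¬((p2 ∧ p1) ∨ ((p1 ∨ p2) ∧ p2)).
u0 ⊮ ¬((p2 ∧ p1) ∨ ((p1 ∨ p2) ∧ p2)) since u2 is accessible from u0 and u2 ⊩ (p2 ∧ p1) ∨ ((p1 ∨ p2) ∧ p2).
u2 ⊩ (p2 ∧ p1) ∨ ((p1 ∨ p2) ∧ p2) via the disjunct (p1 ∨ p2) ∧ p2.

No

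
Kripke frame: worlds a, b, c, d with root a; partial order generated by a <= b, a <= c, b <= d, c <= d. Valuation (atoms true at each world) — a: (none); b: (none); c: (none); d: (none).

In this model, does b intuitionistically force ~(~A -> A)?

b ||- ~(~A -> A): no world accessible from b forces ~A -> A.

Yes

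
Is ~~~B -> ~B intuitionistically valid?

This is triple-negation reduction, which is intuitionistically derivable.
Assume ~~~B and suppose B. Then ~~B (double-negation introduction), contradicting ~~~B. So ~B.

Yes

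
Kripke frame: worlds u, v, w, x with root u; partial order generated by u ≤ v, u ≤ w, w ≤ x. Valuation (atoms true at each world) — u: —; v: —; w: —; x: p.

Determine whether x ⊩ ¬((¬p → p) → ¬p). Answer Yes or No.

Yes

x ⊩ ¬((¬p → p) → ¬p): no world accessible from x forces (¬p → p) → ¬p.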